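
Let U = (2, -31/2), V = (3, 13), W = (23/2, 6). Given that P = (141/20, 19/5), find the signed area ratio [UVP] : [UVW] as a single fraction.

1/2

[UVW] = ½·(2·(13−6) + 3·(6−(-31/2)) + (23/2)·(-31/2−13)) = ½·(14 + 129/2 − 1311/4) = -997/8.
[UVP] = ½·(2·(13−(19/5)) + 3·(19/5−(-31/2)) + (141/20)·(-31/2−13)) = ½·(92/5 + 579/10 − 8037/40) = -997/16, so the ratio is (-997/16)/(-997/8) = 1/2.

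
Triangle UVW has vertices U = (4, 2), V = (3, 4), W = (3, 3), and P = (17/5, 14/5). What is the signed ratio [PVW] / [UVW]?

2/5

[UVW] = ½·(4·(4−3) + 3·(3−2) + 3·(2−4)) = ½·(4 + 3 − 6) = 1/2.
[PVW] = ½·((17/5)·(4−3) + 3·(3−(14/5)) + 3·(14/5−4)) = ½·(17/5 + 3/5 − 18/5) = 1/5, so the ratio is (1/5)/(1/2) = 2/5.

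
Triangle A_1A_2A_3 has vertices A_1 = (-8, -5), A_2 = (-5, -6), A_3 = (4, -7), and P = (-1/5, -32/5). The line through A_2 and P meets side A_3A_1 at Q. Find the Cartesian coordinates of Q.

Barycentric coordinates of P with respect to A_1A_2A_3: (1/5, 1/5, 3/5).
On side A_3A_1 the A_2-coordinate is zero; dropping P's A_2-weight 1/5 and renormalizing the remaining 3/5 : 1/5 gives weights 3/4, 1/4 on A_3, A_1.
Q = (3/4)·(4, -7) + (1/4)·(-8, -5) = (1, -13/2).

(1, -13/2)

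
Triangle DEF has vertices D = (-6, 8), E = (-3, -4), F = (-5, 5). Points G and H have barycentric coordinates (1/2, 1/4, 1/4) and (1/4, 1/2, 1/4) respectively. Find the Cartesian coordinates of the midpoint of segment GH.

Barycentric coordinates of the midpoint are the average: (3/8, 3/8, 1/4).
Converting: (3/8)·D + (3/8)·E + (1/4)·F = (-37/8, 11/4).

(-37/8, 11/4)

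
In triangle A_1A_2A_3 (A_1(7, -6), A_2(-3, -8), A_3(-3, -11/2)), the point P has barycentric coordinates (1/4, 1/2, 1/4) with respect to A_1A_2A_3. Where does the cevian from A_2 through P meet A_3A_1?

Line A_2P meets A_3A_1 where the A_2-coordinate vanishes; zeroing P's A_2-weight and renormalizing leaves A_3, A_1-weights 1/4 : 1/4 → (1/2, 1/2).
So Q = (1/2)·A_3 + (1/2)·A_1 = (2, -23/4).

(2, -23/4)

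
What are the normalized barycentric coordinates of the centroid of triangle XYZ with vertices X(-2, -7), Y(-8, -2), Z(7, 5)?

(1/3, 1/3, 1/3)

The centroid is the average of the vertices, so each weight is 1/3.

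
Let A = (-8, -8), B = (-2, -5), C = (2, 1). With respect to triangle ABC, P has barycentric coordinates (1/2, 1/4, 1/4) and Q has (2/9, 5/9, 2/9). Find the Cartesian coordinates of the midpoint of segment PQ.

Barycentric coordinates of the midpoint are the average: (13/36, 29/72, 17/72).
Converting: (13/36)·A + (29/72)·B + (17/72)·C = (-29/9, -14/3).

(-29/9, -14/3)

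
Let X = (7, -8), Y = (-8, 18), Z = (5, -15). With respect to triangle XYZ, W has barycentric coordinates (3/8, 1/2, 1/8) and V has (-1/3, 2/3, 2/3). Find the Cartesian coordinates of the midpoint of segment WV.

Barycentric coordinates of the midpoint are the average: (1/48, 7/12, 19/48).
Converting: (1/48)·X + (7/12)·Y + (19/48)·Z = (-61/24, 211/48).

(-61/24, 211/48)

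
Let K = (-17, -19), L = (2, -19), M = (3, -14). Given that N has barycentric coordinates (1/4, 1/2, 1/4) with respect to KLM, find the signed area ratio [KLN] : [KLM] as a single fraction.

The signed ratio [KLN]/[KLM] equals the barycentric coordinate of N at vertex M, which is 1/4.

1/4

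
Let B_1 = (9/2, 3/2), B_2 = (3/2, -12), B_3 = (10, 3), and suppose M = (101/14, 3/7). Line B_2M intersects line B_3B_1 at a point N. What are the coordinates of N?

(49/6, 5/2)

Barycentric coordinates of M with respect to B_1B_2B_3: (2/7, 1/7, 4/7).
On side B_3B_1 the B_2-coordinate is zero; dropping M's B_2-weight 1/7 and renormalizing the remaining 4/7 : 2/7 gives weights 2/3, 1/3 on B_3, B_1.
N = (2/3)·(10, 3) + (1/3)·(9/2, 3/2) = (49/6, 5/2).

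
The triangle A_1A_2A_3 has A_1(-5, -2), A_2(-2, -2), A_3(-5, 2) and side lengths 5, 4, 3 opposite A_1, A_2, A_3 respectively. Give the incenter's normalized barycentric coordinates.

(5/12, 1/3, 1/4)

The incenter has barycentric coordinates proportional to the opposite side lengths: (5 : 4 : 3).
Normalizing by 5+4+3 = 12 gives (5/12, 1/3, 1/4).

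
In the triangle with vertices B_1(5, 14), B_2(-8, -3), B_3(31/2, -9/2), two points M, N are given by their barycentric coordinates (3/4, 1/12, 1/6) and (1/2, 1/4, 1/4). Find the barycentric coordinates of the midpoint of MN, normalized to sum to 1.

(5/8, 1/6, 5/24)

Since both coordinate triples sum to 1, the midpoint's barycentrics are the componentwise average.
(3/4+1/2)/2 = 5/8; similarly 1/6 and 5/24.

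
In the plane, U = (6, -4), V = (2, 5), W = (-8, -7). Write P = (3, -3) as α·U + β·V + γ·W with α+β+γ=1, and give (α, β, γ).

Signed area of the reference triangle: [UVW] = ½·(6·(5−(-7)) + 2·(-7−(-4)) + (-8)·(-4−5)) = ½·(72 − 6 + 72) = 69.
[PVW] = ½·(3·(5−(-7)) + 2·(-7−(-3)) + (-8)·(-3−5)) = ½·(36 − 8 + 64) = 46, so the U-coordinate is 46/69 = 2/3.
[UPW] = ½·(6·(-3−(-7)) + 3·(-7−(-4)) + (-8)·(-4−(-3))) = ½·(24 − 9 + 8) = 23/2, so the V-coordinate is 1/6.
[UVP] = ½·(6·(5−(-3)) + 2·(-3−(-4)) + 3·(-4−5)) = ½·(48 + 2 − 27) = 23/2, so the W-coordinate is 1/6.

(2/3, 1/6, 1/6)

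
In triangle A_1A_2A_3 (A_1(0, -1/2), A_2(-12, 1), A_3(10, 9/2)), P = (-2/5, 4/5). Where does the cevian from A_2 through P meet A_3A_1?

Barycentric coordinates of P with respect to A_1A_2A_3: (3/5, 1/5, 1/5).
On side A_3A_1 the A_2-coordinate is zero; dropping P's A_2-weight 1/5 and renormalizing the remaining 1/5 : 3/5 gives weights 1/4, 3/4 on A_3, A_1.
Q = (1/4)·(10, 9/2) + (3/4)·(0, -1/2) = (5/2, 3/4).

(5/2, 3/4)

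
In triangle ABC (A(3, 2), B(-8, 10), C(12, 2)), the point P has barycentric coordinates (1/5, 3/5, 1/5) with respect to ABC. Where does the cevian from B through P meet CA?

Line BP meets CA where the B-coordinate vanishes; zeroing P's B-weight and renormalizing leaves C, A-weights 1/5 : 1/5 → (1/2, 1/2).
So Q = (1/2)·C + (1/2)·A = (15/2, 2).

(15/2, 2)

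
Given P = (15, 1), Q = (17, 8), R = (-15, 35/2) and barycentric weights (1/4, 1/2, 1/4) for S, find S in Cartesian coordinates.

(17/2, 69/8)

S = (1/4)·P + (1/2)·Q + (1/4)·R.
x-coordinate: (1/4)·15 + (1/2)·17 + (1/4)·(-15) = 17/2.
y-coordinate: (1/4)·1 + (1/2)·8 + (1/4)·(35/2) = 69/8.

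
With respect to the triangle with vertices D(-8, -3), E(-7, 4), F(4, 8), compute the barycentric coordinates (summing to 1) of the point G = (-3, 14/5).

Signed area of the reference triangle: [DEF] = ½·((-8)·(4−8) + (-7)·(8−(-3)) + 4·(-3−4)) = ½·(32 − 77 − 28) = -73/2.
[GEF] = ½·((-3)·(4−8) + (-7)·(8−(14/5)) + 4·(14/5−4)) = ½·(12 − 182/5 − 24/5) = -73/5, so the D-coordinate is (-73/5)/(-73/2) = 2/5.
[DGF] = ½·((-8)·(14/5−8) + (-3)·(8−(-3)) + 4·(-3−(14/5))) = ½·(208/5 − 33 − 116/5) = -73/10, so the E-coordinate is 1/5.
[DEG] = ½·((-8)·(4−(14/5)) + (-7)·(14/5−(-3)) + (-3)·(-3−4)) = ½·(-48/5 − 203/5 + 21) = -73/5, so the F-coordinate is 2/5.

(2/5, 1/5, 2/5)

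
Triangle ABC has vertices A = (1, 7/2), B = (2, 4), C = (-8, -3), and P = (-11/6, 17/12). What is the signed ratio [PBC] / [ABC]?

[ABC] = ½·(1·(4−(-3)) + 2·(-3−(7/2)) + (-8)·(7/2−4)) = ½·(7 − 13 + 4) = -1.
[PBC] = ½·((-11/6)·(4−(-3)) + 2·(-3−(17/12)) + (-8)·(17/12−4)) = ½·(-77/6 − 53/6 + 62/3) = -1/2, so the ratio is (-1/2)/(-1) = 1/2.

1/2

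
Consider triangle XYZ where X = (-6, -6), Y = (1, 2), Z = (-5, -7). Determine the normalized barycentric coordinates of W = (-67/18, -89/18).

(1/18, 2/9, 13/18)

Signed area of the reference triangle: [XYZ] = ½·((-6)·(2−(-7)) + 1·(-7−(-6)) + (-5)·(-6−2)) = ½·(-54 − 1 + 40) = -15/2.
[WYZ] = ½·((-67/18)·(2−(-7)) + 1·(-7−(-89/18)) + (-5)·(-89/18−2)) = ½·(-67/2 − 37/18 + 625/18) = -5/12, so the X-coordinate is (-5/12)/(-15/2) = 1/18.
[XWZ] = ½·((-6)·(-89/18−(-7)) + (-67/18)·(-7−(-6)) + (-5)·(-6−(-89/18))) = ½·(-37/3 + 67/18 + 95/18) = -5/3, so the Y-coordinate is 2/9.
[XYW] = ½·((-6)·(2−(-89/18)) + 1·(-89/18−(-6)) + (-67/18)·(-6−2)) = ½·(-125/3 + 19/18 + 268/9) = -65/12, so the Z-coordinate is 13/18.
Check: 1/18 + 2/9 + 13/18 = 1.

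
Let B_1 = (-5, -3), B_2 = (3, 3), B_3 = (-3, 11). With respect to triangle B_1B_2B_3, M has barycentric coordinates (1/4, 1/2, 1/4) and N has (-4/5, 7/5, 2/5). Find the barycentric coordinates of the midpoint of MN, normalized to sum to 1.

Since both coordinate triples sum to 1, the midpoint's barycentrics are the componentwise average.
(1/4+-4/5)/2 = -11/40; similarly 19/20 and 13/40.

(-11/40, 19/20, 13/40)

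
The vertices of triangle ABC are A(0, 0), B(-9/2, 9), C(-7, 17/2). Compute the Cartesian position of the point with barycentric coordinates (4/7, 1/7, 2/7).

P = (4/7)·A + (1/7)·B + (2/7)·C.
x-coordinate: (4/7)·0 + (1/7)·(-9/2) + (2/7)·(-7) = -37/14.
y-coordinate: (4/7)·0 + (1/7)·9 + (2/7)·(17/2) = 26/7.

(-37/14, 26/7)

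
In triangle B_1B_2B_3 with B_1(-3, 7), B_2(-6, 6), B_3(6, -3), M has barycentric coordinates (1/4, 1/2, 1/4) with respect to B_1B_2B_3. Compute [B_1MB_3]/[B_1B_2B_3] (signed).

1/2

The signed ratio [B_1MB_3]/[B_1B_2B_3] equals the barycentric coordinate of M at vertex B_2, which is 1/2.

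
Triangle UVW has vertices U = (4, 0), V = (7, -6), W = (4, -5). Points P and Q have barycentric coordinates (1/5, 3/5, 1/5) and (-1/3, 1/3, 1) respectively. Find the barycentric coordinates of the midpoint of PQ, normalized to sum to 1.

(-1/15, 7/15, 3/5)

Since both coordinate triples sum to 1, the midpoint's barycentrics are the componentwise average.
(1/5+-1/3)/2 = -1/15; similarly 7/15 and 3/5.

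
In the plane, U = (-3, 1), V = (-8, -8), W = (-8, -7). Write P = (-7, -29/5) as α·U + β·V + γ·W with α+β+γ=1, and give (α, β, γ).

Signed area of the reference triangle: [UVW] = ½·((-3)·(-8−(-7)) + (-8)·(-7−1) + (-8)·(1−(-8))) = ½·(3 + 64 − 72) = -5/2.
[PVW] = ½·((-7)·(-8−(-7)) + (-8)·(-7−(-29/5)) + (-8)·(-29/5−(-8))) = ½·(7 + 48/5 − 88/5) = -1/2, so the U-coordinate is (-1/2)/(-5/2) = 1/5.
[UPW] = ½·((-3)·(-29/5−(-7)) + (-7)·(-7−1) + (-8)·(1−(-29/5))) = ½·(-18/5 + 56 − 272/5) = -1, so the V-coordinate is 2/5.
[UVP] = ½·((-3)·(-8−(-29/5)) + (-8)·(-29/5−1) + (-7)·(1−(-8))) = ½·(33/5 + 272/5 − 63) = -1, so the W-coordinate is 2/5.

(1/5, 2/5, 2/5)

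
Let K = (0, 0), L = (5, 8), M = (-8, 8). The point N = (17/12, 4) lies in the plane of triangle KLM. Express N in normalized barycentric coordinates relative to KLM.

(1/2, 5/12, 1/12)

Signed area of the reference triangle: [KLM] = ½·(0·(8−8) + 5·(8−0) + (-8)·(0−8)) = ½·(0 + 40 + 64) = 52.
[NLM] = ½·((17/12)·(8−8) + 5·(8−4) + (-8)·(4−8)) = ½·(0 + 20 + 32) = 26, so the K-coordinate is 26/52 = 1/2.
[KNM] = ½·(0·(4−8) + (17/12)·(8−0) + (-8)·(0−4)) = ½·(0 + 34/3 + 32) = 65/3, so the L-coordinate is 5/12.
[KLN] = ½·(0·(8−4) + 5·(4−0) + (17/12)·(0−8)) = ½·(0 + 20 − 34/3) = 13/3, so the M-coordinate is 1/12.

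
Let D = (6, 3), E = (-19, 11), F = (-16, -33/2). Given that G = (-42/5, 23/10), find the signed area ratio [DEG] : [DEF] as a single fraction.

[DEF] = ½·(6·(11−(-33/2)) + (-19)·(-33/2−3) + (-16)·(3−11)) = ½·(165 + 741/2 + 128) = 1327/4.
[DEG] = ½·(6·(11−(23/10)) + (-19)·(23/10−3) + (-42/5)·(3−11)) = ½·(261/5 + 133/10 + 336/5) = 1327/20, so the ratio is (1327/20)/(1327/4) = 1/5.

1/5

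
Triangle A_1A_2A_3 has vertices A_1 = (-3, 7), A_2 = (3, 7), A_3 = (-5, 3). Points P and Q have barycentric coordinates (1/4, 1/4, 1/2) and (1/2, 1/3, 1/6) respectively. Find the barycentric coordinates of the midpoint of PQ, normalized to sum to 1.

(3/8, 7/24, 1/3)

Since both coordinate triples sum to 1, the midpoint's barycentrics are the componentwise average.
(1/4+1/2)/2 = 3/8; similarly 7/24 and 1/3.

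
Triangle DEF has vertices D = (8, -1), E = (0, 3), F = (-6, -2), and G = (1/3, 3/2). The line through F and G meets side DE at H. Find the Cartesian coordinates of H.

(8/5, 11/5)

Barycentric coordinates of G with respect to DEF: (1/6, 2/3, 1/6).
On side DE the F-coordinate is zero; dropping G's F-weight 1/6 and renormalizing the remaining 1/6 : 2/3 gives weights 1/5, 4/5 on D, E.
H = (1/5)·(8, -1) + (4/5)·(0, 3) = (8/5, 11/5).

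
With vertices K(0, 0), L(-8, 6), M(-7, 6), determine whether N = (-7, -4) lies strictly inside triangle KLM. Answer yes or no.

Barycentric coordinates of N: (5/3, 35/3, -37/3).
The three coordinates are positive, positive, negative; a point is interior exactly when all three are positive.

no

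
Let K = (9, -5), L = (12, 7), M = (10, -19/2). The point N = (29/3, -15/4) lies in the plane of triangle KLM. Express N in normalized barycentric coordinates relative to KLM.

(2/3, 1/6, 1/6)

Signed area of the reference triangle: [KLM] = ½·(9·(7−(-19/2)) + 12·(-19/2−(-5)) + 10·(-5−7)) = ½·(297/2 − 54 − 120) = -51/4.
[NLM] = ½·((29/3)·(7−(-19/2)) + 12·(-19/2−(-15/4)) + 10·(-15/4−7)) = ½·(319/2 − 69 − 215/2) = -17/2, so the K-coordinate is (-17/2)/(-51/4) = 2/3.
[KNM] = ½·(9·(-15/4−(-19/2)) + (29/3)·(-19/2−(-5)) + 10·(-5−(-15/4))) = ½·(207/4 − 87/2 − 25/2) = -17/8, so the L-coordinate is 1/6.
[KLN] = ½·(9·(7−(-15/4)) + 12·(-15/4−(-5)) + (29/3)·(-5−7)) = ½·(387/4 + 15 − 116) = -17/8, so the M-coordinate is 1/6.
Check: 2/3 + 1/6 + 1/6 = 1.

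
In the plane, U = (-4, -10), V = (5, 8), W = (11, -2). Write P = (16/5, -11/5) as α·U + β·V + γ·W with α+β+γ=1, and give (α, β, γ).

Signed area of the reference triangle: [UVW] = ½·((-4)·(8−(-2)) + 5·(-2−(-10)) + 11·(-10−8)) = ½·(-40 + 40 − 198) = -99.
[PVW] = ½·((16/5)·(8−(-2)) + 5·(-2−(-11/5)) + 11·(-11/5−8)) = ½·(32 + 1 − 561/5) = -198/5, so the U-coordinate is (-198/5)/(-99) = 2/5.
[UPW] = ½·((-4)·(-11/5−(-2)) + (16/5)·(-2−(-10)) + 11·(-10−(-11/5))) = ½·(4/5 + 128/5 − 429/5) = -297/10, so the V-coordinate is 3/10.
[UVP] = ½·((-4)·(8−(-11/5)) + 5·(-11/5−(-10)) + (16/5)·(-10−8)) = ½·(-204/5 + 39 − 288/5) = -297/10, so the W-coordinate is 3/10.
Check: 2/5 + 3/10 + 3/10 = 1.

(2/5, 3/10, 3/10)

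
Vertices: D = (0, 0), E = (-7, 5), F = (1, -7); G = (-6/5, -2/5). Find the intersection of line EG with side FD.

(1/4, -7/4)

Barycentric coordinates of G with respect to DEF: (3/5, 1/5, 1/5).
On side FD the E-coordinate is zero; dropping G's E-weight 1/5 and renormalizing the remaining 1/5 : 3/5 gives weights 1/4, 3/4 on F, D.
H = (1/4)·(1, -7) + (3/4)·(0, 0) = (1/4, -7/4).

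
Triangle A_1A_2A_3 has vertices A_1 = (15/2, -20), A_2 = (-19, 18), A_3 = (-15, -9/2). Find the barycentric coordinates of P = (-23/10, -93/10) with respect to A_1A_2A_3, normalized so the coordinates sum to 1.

Signed area of the reference triangle: [A_1A_2A_3] = ½·((15/2)·(18−(-9/2)) + (-19)·(-9/2−(-20)) + (-15)·(-20−18)) = ½·(675/4 − 589/2 + 570) = 1777/8.
[PA_2A_3] = ½·((-23/10)·(18−(-9/2)) + (-19)·(-9/2−(-93/10)) + (-15)·(-93/10−18)) = ½·(-207/4 − 456/5 + 819/2) = 5331/40, so the A_1-coordinate is (5331/40)/(1777/8) = 3/5.
[A_1PA_3] = ½·((15/2)·(-93/10−(-9/2)) + (-23/10)·(-9/2−(-20)) + (-15)·(-20−(-93/10))) = ½·(-36 − 713/20 + 321/2) = 1777/40, so the A_2-coordinate is 1/5.
[A_1A_2P] = ½·((15/2)·(18−(-93/10)) + (-19)·(-93/10−(-20)) + (-23/10)·(-20−18)) = ½·(819/4 − 2033/10 + 437/5) = 1777/40, so the A_3-coordinate is 1/5.

(3/5, 1/5, 1/5)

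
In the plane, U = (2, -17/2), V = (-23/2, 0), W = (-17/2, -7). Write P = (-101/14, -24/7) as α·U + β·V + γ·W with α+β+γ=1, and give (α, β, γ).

Signed area of the reference triangle: [UVW] = ½·(2·(0−(-7)) + (-23/2)·(-7−(-17/2)) + (-17/2)·(-17/2−0)) = ½·(14 − 69/4 + 289/4) = 69/2.
[PVW] = ½·((-101/14)·(0−(-7)) + (-23/2)·(-7−(-24/7)) + (-17/2)·(-24/7−0)) = ½·(-101/2 + 575/14 + 204/7) = 69/7, so the U-coordinate is (69/7)/(69/2) = 2/7.
[UPW] = ½·(2·(-24/7−(-7)) + (-101/14)·(-7−(-17/2)) + (-17/2)·(-17/2−(-24/7))) = ½·(50/7 − 303/28 + 1207/28) = 138/7, so the V-coordinate is 4/7.
[UVP] = ½·(2·(0−(-24/7)) + (-23/2)·(-24/7−(-17/2)) + (-101/14)·(-17/2−0)) = ½·(48/7 − 1633/28 + 1717/28) = 69/14, so the W-coordinate is 1/7.
Check: 2/7 + 4/7 + 1/7 = 1.

(2/7, 4/7, 1/7)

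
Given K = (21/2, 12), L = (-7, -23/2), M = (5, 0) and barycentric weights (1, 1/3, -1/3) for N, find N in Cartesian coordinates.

N = 1·K + (1/3)·L + (-1/3)·M.
x-coordinate: 1·(21/2) + (1/3)·(-7) + (-1/3)·5 = 13/2.
y-coordinate: 1·12 + (1/3)·(-23/2) + (-1/3)·0 = 49/6.

(13/2, 49/6)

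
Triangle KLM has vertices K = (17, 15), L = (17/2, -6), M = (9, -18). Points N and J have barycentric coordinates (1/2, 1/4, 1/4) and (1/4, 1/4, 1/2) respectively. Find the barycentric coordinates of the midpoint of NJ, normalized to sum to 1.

Since both coordinate triples sum to 1, the midpoint's barycentrics are the componentwise average.
(1/2+1/4)/2 = 3/8; similarly 1/4 and 3/8.

(3/8, 1/4, 3/8)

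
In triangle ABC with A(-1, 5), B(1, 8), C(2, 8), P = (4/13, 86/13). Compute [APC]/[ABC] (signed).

4/13

[ABC] = ½·((-1)·(8−8) + 1·(8−5) + 2·(5−8)) = ½·(0 + 3 − 6) = -3/2.
[APC] = ½·((-1)·(86/13−8) + (4/13)·(8−5) + 2·(5−(86/13))) = ½·(18/13 + 12/13 − 42/13) = -6/13, so the ratio is (-6/13)/(-3/2) = 4/13.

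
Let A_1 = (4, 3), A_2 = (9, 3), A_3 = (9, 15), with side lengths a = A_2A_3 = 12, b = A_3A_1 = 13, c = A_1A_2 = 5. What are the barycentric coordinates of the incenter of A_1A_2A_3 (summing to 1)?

The incenter has barycentric coordinates proportional to the opposite side lengths: (12 : 13 : 5).
Normalizing by 12+13+5 = 30 gives (2/5, 13/30, 1/6).

(2/5, 13/30, 1/6)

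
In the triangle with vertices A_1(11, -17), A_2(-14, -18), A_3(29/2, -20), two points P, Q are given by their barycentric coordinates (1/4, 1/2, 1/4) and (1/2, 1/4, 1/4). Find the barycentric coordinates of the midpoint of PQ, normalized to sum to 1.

(3/8, 3/8, 1/4)

Since both coordinate triples sum to 1, the midpoint's barycentrics are the componentwise average.
(1/4+1/2)/2 = 3/8; similarly 3/8 and 1/4.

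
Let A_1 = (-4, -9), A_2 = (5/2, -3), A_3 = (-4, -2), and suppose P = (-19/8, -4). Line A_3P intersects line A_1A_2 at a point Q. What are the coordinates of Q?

(-3/4, -6)

Barycentric coordinates of P with respect to A_1A_2A_3: (1/4, 1/4, 1/2).
On side A_1A_2 the A_3-coordinate is zero; dropping P's A_3-weight 1/2 and renormalizing the remaining 1/4 : 1/4 gives weights 1/2, 1/2 on A_1, A_2.
Q = (1/2)·(-4, -9) + (1/2)·(5/2, -3) = (-3/4, -6).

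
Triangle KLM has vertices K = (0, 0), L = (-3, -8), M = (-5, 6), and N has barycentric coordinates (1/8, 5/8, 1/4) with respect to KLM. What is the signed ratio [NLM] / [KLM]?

1/8

The signed ratio [NLM]/[KLM] equals the barycentric coordinate of N at vertex K, which is 1/8.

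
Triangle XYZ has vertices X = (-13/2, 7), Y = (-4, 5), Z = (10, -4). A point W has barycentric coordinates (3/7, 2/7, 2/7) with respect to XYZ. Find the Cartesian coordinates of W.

(-15/14, 23/7)

W = (3/7)·X + (2/7)·Y + (2/7)·Z.
x-coordinate: (3/7)·(-13/2) + (2/7)·(-4) + (2/7)·10 = -15/14.
y-coordinate: (3/7)·7 + (2/7)·5 + (2/7)·(-4) = 23/7.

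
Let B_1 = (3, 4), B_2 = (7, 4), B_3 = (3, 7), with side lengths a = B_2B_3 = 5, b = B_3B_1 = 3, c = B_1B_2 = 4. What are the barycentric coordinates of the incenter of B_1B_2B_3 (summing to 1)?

The incenter has barycentric coordinates proportional to the opposite side lengths: (5 : 3 : 4).
Normalizing by 5+3+4 = 12 gives (5/12, 1/4, 1/3).

(5/12, 1/4, 1/3)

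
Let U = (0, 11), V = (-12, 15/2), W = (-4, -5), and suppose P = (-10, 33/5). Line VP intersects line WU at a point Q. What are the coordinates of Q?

Barycentric coordinates of P with respect to UVW: (1/10, 4/5, 1/10).
On side WU the V-coordinate is zero; dropping P's V-weight 4/5 and renormalizing the remaining 1/10 : 1/10 gives weights 1/2, 1/2 on W, U.
Q = (1/2)·(-4, -5) + (1/2)·(0, 11) = (-2, 3).

(-2, 3)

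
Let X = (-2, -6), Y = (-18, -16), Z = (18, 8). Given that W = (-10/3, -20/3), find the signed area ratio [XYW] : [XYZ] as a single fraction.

[XYZ] = ½·((-2)·(-16−8) + (-18)·(8−(-6)) + 18·(-6−(-16))) = ½·(48 − 252 + 180) = -12.
[XYW] = ½·((-2)·(-16−(-20/3)) + (-18)·(-20/3−(-6)) + (-10/3)·(-6−(-16))) = ½·(56/3 + 12 − 100/3) = -4/3, so the ratio is (-4/3)/(-12) = 1/9.

1/9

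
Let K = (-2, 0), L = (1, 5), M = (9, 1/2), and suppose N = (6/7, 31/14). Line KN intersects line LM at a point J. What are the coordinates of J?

(3, 31/8)

Barycentric coordinates of N with respect to KLM: (3/7, 3/7, 1/7).
On side LM the K-coordinate is zero; dropping N's K-weight 3/7 and renormalizing the remaining 3/7 : 1/7 gives weights 3/4, 1/4 on L, M.
J = (3/4)·(1, 5) + (1/4)·(9, 1/2) = (3, 31/8).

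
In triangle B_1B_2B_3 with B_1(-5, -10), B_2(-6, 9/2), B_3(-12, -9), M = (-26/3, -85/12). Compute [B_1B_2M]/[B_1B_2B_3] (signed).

1/2

[B_1B_2B_3] = ½·((-5)·(9/2−(-9)) + (-6)·(-9−(-10)) + (-12)·(-10−(9/2))) = ½·(-135/2 − 6 + 174) = 201/4.
[B_1B_2M] = ½·((-5)·(9/2−(-85/12)) + (-6)·(-85/12−(-10)) + (-26/3)·(-10−(9/2))) = ½·(-695/12 − 35/2 + 377/3) = 201/8, so the ratio is (201/8)/(201/4) = 1/2.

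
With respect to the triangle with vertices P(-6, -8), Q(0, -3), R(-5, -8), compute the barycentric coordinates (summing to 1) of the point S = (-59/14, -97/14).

Signed area of the reference triangle: [PQR] = ½·((-6)·(-3−(-8)) + 0·(-8−(-8)) + (-5)·(-8−(-3))) = ½·(-30 + 0 + 25) = -5/2.
[SQR] = ½·((-59/14)·(-3−(-8)) + 0·(-8−(-97/14)) + (-5)·(-97/14−(-3))) = ½·(-295/14 + 0 + 275/14) = -5/7, so the P-coordinate is (-5/7)/(-5/2) = 2/7.
[PSR] = ½·((-6)·(-97/14−(-8)) + (-59/14)·(-8−(-8)) + (-5)·(-8−(-97/14))) = ½·(-45/7 + 0 + 75/14) = -15/28, so the Q-coordinate is 3/14.
[PQS] = ½·((-6)·(-3−(-97/14)) + 0·(-97/14−(-8)) + (-59/14)·(-8−(-3))) = ½·(-165/7 + 0 + 295/14) = -5/4, so the R-coordinate is 1/2.
Check: 2/7 + 3/14 + 1/2 = 1.

(2/7, 3/14, 1/2)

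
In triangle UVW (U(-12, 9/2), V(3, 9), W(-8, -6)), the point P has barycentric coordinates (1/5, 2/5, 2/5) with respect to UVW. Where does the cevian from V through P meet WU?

Line VP meets WU where the V-coordinate vanishes; zeroing P's V-weight and renormalizing leaves W, U-weights 2/5 : 1/5 → (2/3, 1/3).
So Q = (2/3)·W + (1/3)·U = (-28/3, -5/2).

(-28/3, -5/2)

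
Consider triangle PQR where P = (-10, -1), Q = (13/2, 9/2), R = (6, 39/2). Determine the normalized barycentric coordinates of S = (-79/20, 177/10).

(3/5, -7/10, 11/10)

Signed area of the reference triangle: [PQR] = ½·((-10)·(9/2−(39/2)) + (13/2)·(39/2−(-1)) + 6·(-1−(9/2))) = ½·(150 + 533/4 − 33) = 1001/8.
[SQR] = ½·((-79/20)·(9/2−(39/2)) + (13/2)·(39/2−(177/10)) + 6·(177/10−(9/2))) = ½·(237/4 + 117/10 + 396/5) = 3003/40, so the P-coordinate is (3003/40)/(1001/8) = 3/5.
[PSR] = ½·((-10)·(177/10−(39/2)) + (-79/20)·(39/2−(-1)) + 6·(-1−(177/10))) = ½·(18 − 3239/40 − 561/5) = -7007/80, so the Q-coordinate is -7/10.
[PQS] = ½·((-10)·(9/2−(177/10)) + (13/2)·(177/10−(-1)) + (-79/20)·(-1−(9/2))) = ½·(132 + 2431/20 + 869/40) = 11011/80, so the R-coordinate is 11/10.
Check: 3/5 − 7/10 + 11/10 = 1.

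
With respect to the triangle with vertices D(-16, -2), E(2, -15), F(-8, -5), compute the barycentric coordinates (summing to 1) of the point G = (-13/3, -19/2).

(1/6, 1/2, 1/3)

Signed area of the reference triangle: [DEF] = ½·((-16)·(-15−(-5)) + 2·(-5−(-2)) + (-8)·(-2−(-15))) = ½·(160 − 6 − 104) = 25.
[GEF] = ½·((-13/3)·(-15−(-5)) + 2·(-5−(-19/2)) + (-8)·(-19/2−(-15))) = ½·(130/3 + 9 − 44) = 25/6, so the D-coordinate is (25/6)/25 = 1/6.
[DGF] = ½·((-16)·(-19/2−(-5)) + (-13/3)·(-5−(-2)) + (-8)·(-2−(-19/2))) = ½·(72 + 13 − 60) = 25/2, so the E-coordinate is 1/2.
[DEG] = ½·((-16)·(-15−(-19/2)) + 2·(-19/2−(-2)) + (-13/3)·(-2−(-15))) = ½·(88 − 15 − 169/3) = 25/3, so the F-coordinate is 1/3.
Check: 1/6 + 1/2 + 1/3 = 1.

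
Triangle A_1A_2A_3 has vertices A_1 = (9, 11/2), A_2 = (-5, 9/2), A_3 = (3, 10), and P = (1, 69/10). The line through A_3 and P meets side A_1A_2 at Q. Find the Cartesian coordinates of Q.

(-1/3, 29/6)

Barycentric coordinates of P with respect to A_1A_2A_3: (1/5, 2/5, 2/5).
On side A_1A_2 the A_3-coordinate is zero; dropping P's A_3-weight 2/5 and renormalizing the remaining 1/5 : 2/5 gives weights 1/3, 2/3 on A_1, A_2.
Q = (1/3)·(9, 11/2) + (2/3)·(-5, 9/2) = (-1/3, 29/6).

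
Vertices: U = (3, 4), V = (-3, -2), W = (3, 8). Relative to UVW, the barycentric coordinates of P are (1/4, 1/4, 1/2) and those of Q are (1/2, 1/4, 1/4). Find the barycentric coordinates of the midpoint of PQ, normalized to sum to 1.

Since both coordinate triples sum to 1, the midpoint's barycentrics are the componentwise average.
(1/4+1/2)/2 = 3/8; similarly 1/4 and 3/8.

(3/8, 1/4, 3/8)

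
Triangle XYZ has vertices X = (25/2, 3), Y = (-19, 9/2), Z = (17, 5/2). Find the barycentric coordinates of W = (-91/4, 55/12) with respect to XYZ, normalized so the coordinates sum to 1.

(-1/2, 7/6, 1/3)

Signed area of the reference triangle: [XYZ] = ½·((25/2)·(9/2−(5/2)) + (-19)·(5/2−3) + 17·(3−(9/2))) = ½·(25 + 19/2 − 51/2) = 9/2.
[WYZ] = ½·((-91/4)·(9/2−(5/2)) + (-19)·(5/2−(55/12)) + 17·(55/12−(9/2))) = ½·(-91/2 + 475/12 + 17/12) = -9/4, so the X-coordinate is (-9/4)/(9/2) = -1/2.
[XWZ] = ½·((25/2)·(55/12−(5/2)) + (-91/4)·(5/2−3) + 17·(3−(55/12))) = ½·(625/24 + 91/8 − 323/12) = 21/4, so the Y-coordinate is 7/6.
[XYW] = ½·((25/2)·(9/2−(55/12)) + (-19)·(55/12−3) + (-91/4)·(3−(9/2))) = ½·(-25/24 − 361/12 + 273/8) = 3/2, so the Z-coordinate is 1/3.
Check: -1/2 + 7/6 + 1/3 = 1.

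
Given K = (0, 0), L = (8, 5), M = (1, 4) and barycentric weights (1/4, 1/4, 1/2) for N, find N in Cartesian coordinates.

N = (1/4)·K + (1/4)·L + (1/2)·M.
x-coordinate: (1/4)·0 + (1/4)·8 + (1/2)·1 = 5/2.
y-coordinate: (1/4)·0 + (1/4)·5 + (1/2)·4 = 13/4.

(5/2, 13/4)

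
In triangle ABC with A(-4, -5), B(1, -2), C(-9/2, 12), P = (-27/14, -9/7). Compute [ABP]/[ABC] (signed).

1/7

[ABC] = ½·((-4)·(-2−12) + 1·(12−(-5)) + (-9/2)·(-5−(-2))) = ½·(56 + 17 + 27/2) = 173/4.
[ABP] = ½·((-4)·(-2−(-9/7)) + 1·(-9/7−(-5)) + (-27/14)·(-5−(-2))) = ½·(20/7 + 26/7 + 81/14) = 173/28, so the ratio is (173/28)/(173/4) = 1/7.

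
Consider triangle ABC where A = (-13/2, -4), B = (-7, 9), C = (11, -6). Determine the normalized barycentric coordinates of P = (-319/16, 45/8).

Signed area of the reference triangle: [ABC] = ½·((-13/2)·(9−(-6)) + (-7)·(-6−(-4)) + 11·(-4−9)) = ½·(-195/2 + 14 − 143) = -453/4.
[PBC] = ½·((-319/16)·(9−(-6)) + (-7)·(-6−(45/8)) + 11·(45/8−9)) = ½·(-4785/16 + 651/8 − 297/8) = -4077/32, so the A-coordinate is (-4077/32)/(-453/4) = 9/8.
[APC] = ½·((-13/2)·(45/8−(-6)) + (-319/16)·(-6−(-4)) + 11·(-4−(45/8))) = ½·(-1209/16 + 319/8 − 847/8) = -2265/32, so the B-coordinate is 5/8.
[ABP] = ½·((-13/2)·(9−(45/8)) + (-7)·(45/8−(-4)) + (-319/16)·(-4−9)) = ½·(-351/16 − 539/8 + 4147/16) = 1359/16, so the C-coordinate is -3/4.
Check: 9/8 + 5/8 − 3/4 = 1.

(9/8, 5/8, -3/4)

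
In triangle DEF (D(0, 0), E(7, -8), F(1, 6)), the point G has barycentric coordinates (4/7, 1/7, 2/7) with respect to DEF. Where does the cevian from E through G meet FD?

Line EG meets FD where the E-coordinate vanishes; zeroing G's E-weight and renormalizing leaves F, D-weights 2/7 : 4/7 → (1/3, 2/3).
So H = (1/3)·F + (2/3)·D = (1/3, 2).

(1/3, 2)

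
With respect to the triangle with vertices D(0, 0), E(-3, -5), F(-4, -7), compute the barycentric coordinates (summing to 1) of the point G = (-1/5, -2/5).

(1, -1/5, 1/5)

Signed area of the reference triangle: [DEF] = ½·(0·(-5−(-7)) + (-3)·(-7−0) + (-4)·(0−(-5))) = ½·(0 + 21 − 20) = 1/2.
[GEF] = ½·((-1/5)·(-5−(-7)) + (-3)·(-7−(-2/5)) + (-4)·(-2/5−(-5))) = ½·(-2/5 + 99/5 − 92/5) = 1/2, so the D-coordinate is (1/2)/(1/2) = 1.
[DGF] = ½·(0·(-2/5−(-7)) + (-1/5)·(-7−0) + (-4)·(0−(-2/5))) = ½·(0 + 7/5 − 8/5) = -1/10, so the E-coordinate is -1/5.
[DEG] = ½·(0·(-5−(-2/5)) + (-3)·(-2/5−0) + (-1/5)·(0−(-5))) = ½·(0 + 6/5 − 1) = 1/10, so the F-coordinate is 1/5.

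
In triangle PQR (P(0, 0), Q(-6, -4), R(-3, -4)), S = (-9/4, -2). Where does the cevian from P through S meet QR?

(-9/2, -4)

Barycentric coordinates of S with respect to PQR: (1/2, 1/4, 1/4).
On side QR the P-coordinate is zero; dropping S's P-weight 1/2 and renormalizing the remaining 1/4 : 1/4 gives weights 1/2, 1/2 on Q, R.
T = (1/2)·(-6, -4) + (1/2)·(-3, -4) = (-9/2, -4).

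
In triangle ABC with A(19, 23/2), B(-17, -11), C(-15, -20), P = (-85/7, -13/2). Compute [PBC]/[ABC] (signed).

1/7

[ABC] = ½·(19·(-11−(-20)) + (-17)·(-20−(23/2)) + (-15)·(23/2−(-11))) = ½·(171 + 1071/2 − 675/2) = 369/2.
[PBC] = ½·((-85/7)·(-11−(-20)) + (-17)·(-20−(-13/2)) + (-15)·(-13/2−(-11))) = ½·(-765/7 + 459/2 − 135/2) = 369/14, so the ratio is (369/14)/(369/2) = 1/7.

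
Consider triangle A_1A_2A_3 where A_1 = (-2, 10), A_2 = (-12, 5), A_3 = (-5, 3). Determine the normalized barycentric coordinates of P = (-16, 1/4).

Signed area of the reference triangle: [A_1A_2A_3] = ½·((-2)·(5−3) + (-12)·(3−10) + (-5)·(10−5)) = ½·(-4 + 84 − 25) = 55/2.
[PA_2A_3] = ½·((-16)·(5−3) + (-12)·(3−(1/4)) + (-5)·(1/4−5)) = ½·(-32 − 33 + 95/4) = -165/8, so the A_1-coordinate is (-165/8)/(55/2) = -3/4.
[A_1PA_3] = ½·((-2)·(1/4−3) + (-16)·(3−10) + (-5)·(10−(1/4))) = ½·(11/2 + 112 − 195/4) = 275/8, so the A_2-coordinate is 5/4.
[A_1A_2P] = ½·((-2)·(5−(1/4)) + (-12)·(1/4−10) + (-16)·(10−5)) = ½·(-19/2 + 117 − 80) = 55/4, so the A_3-coordinate is 1/2.
Check: -3/4 + 5/4 + 1/2 = 1.

(-3/4, 5/4, 1/2)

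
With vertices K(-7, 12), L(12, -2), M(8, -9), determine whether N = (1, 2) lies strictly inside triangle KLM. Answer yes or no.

Barycentric coordinates of N: (31/63, 2/21, 26/63).
The three coordinates are positive, positive, positive; a point is interior exactly when all three are positive.

yes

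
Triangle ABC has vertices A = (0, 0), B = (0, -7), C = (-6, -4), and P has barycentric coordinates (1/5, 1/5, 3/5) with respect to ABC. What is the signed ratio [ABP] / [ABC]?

The signed ratio [ABP]/[ABC] equals the barycentric coordinate of P at vertex C, which is 3/5.

3/5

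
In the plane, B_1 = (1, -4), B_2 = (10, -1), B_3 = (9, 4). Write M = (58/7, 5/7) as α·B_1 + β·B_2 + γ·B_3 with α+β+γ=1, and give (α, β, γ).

Signed area of the reference triangle: [B_1B_2B_3] = ½·(1·(-1−4) + 10·(4−(-4)) + 9·(-4−(-1))) = ½·(-5 + 80 − 27) = 24.
[MB_2B_3] = ½·((58/7)·(-1−4) + 10·(4−(5/7)) + 9·(5/7−(-1))) = ½·(-290/7 + 230/7 + 108/7) = 24/7, so the B_1-coordinate is (24/7)/24 = 1/7.
[B_1MB_3] = ½·(1·(5/7−4) + (58/7)·(4−(-4)) + 9·(-4−(5/7))) = ½·(-23/7 + 464/7 − 297/7) = 72/7, so the B_2-coordinate is 3/7.
[B_1B_2M] = ½·(1·(-1−(5/7)) + 10·(5/7−(-4)) + (58/7)·(-4−(-1))) = ½·(-12/7 + 330/7 − 174/7) = 72/7, so the B_3-coordinate is 3/7.

(1/7, 3/7, 3/7)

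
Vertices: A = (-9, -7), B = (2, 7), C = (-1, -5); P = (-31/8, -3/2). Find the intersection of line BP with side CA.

Barycentric coordinates of P with respect to ABC: (1/2, 3/8, 1/8).
On side CA the B-coordinate is zero; dropping P's B-weight 3/8 and renormalizing the remaining 1/8 : 1/2 gives weights 1/5, 4/5 on C, A.
Q = (1/5)·(-1, -5) + (4/5)·(-9, -7) = (-37/5, -33/5).

(-37/5, -33/5)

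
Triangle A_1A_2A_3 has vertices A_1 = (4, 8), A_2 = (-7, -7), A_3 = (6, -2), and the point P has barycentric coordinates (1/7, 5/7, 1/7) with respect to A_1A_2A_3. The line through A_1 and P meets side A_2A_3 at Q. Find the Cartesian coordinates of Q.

Line A_1P meets A_2A_3 where the A_1-coordinate vanishes; zeroing P's A_1-weight and renormalizing leaves A_2, A_3-weights 5/7 : 1/7 → (5/6, 1/6).
So Q = (5/6)·A_2 + (1/6)·A_3 = (-29/6, -37/6).

(-29/6, -37/6)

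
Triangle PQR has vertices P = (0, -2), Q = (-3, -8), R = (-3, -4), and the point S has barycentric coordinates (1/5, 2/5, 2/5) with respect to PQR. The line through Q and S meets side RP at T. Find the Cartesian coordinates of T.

(-2, -10/3)

Line QS meets RP where the Q-coordinate vanishes; zeroing S's Q-weight and renormalizing leaves R, P-weights 2/5 : 1/5 → (2/3, 1/3).
So T = (2/3)·R + (1/3)·P = (-2, -10/3).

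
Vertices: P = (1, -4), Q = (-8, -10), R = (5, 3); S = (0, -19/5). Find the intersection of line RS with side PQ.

(-5/4, -11/2)

Barycentric coordinates of S with respect to PQR: (3/5, 1/5, 1/5).
On side PQ the R-coordinate is zero; dropping S's R-weight 1/5 and renormalizing the remaining 3/5 : 1/5 gives weights 3/4, 1/4 on P, Q.
T = (3/4)·(1, -4) + (1/4)·(-8, -10) = (-5/4, -11/2).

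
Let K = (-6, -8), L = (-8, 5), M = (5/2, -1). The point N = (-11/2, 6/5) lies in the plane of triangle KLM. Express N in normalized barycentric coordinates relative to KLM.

Signed area of the reference triangle: [KLM] = ½·((-6)·(5−(-1)) + (-8)·(-1−(-8)) + (5/2)·(-8−5)) = ½·(-36 − 56 − 65/2) = -249/4.
[NLM] = ½·((-11/2)·(5−(-1)) + (-8)·(-1−(6/5)) + (5/2)·(6/5−5)) = ½·(-33 + 88/5 − 19/2) = -249/20, so the K-coordinate is (-249/20)/(-249/4) = 1/5.
[KNM] = ½·((-6)·(6/5−(-1)) + (-11/2)·(-1−(-8)) + (5/2)·(-8−(6/5))) = ½·(-66/5 − 77/2 − 23) = -747/20, so the L-coordinate is 3/5.
[KLN] = ½·((-6)·(5−(6/5)) + (-8)·(6/5−(-8)) + (-11/2)·(-8−5)) = ½·(-114/5 − 368/5 + 143/2) = -249/20, so the M-coordinate is 1/5.
Check: 1/5 + 3/5 + 1/5 = 1.

(1/5, 3/5, 1/5)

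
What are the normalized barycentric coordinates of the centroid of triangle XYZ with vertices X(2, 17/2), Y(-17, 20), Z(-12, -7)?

The centroid is the average of the vertices, so each weight is 1/3.

(1/3, 1/3, 1/3)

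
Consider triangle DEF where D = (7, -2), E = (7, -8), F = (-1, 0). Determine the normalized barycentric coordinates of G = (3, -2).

(1/3, 1/6, 1/2)

Signed area of the reference triangle: [DEF] = ½·(7·(-8−0) + 7·(0−(-2)) + (-1)·(-2−(-8))) = ½·(-56 + 14 − 6) = -24.
[GEF] = ½·(3·(-8−0) + 7·(0−(-2)) + (-1)·(-2−(-8))) = ½·(-24 + 14 − 6) = -8, so the D-coordinate is (-8)/(-24) = 1/3.
[DGF] = ½·(7·(-2−0) + 3·(0−(-2)) + (-1)·(-2−(-2))) = ½·(-14 + 6 + 0) = -4, so the E-coordinate is 1/6.
[DEG] = ½·(7·(-8−(-2)) + 7·(-2−(-2)) + 3·(-2−(-8))) = ½·(-42 + 0 + 18) = -12, so the F-coordinate is 1/2.
Check: 1/3 + 1/6 + 1/2 = 1.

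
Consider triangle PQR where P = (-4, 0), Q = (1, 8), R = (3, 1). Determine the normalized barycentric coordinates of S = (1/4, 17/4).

Signed area of the reference triangle: [PQR] = ½·((-4)·(8−1) + 1·(1−0) + 3·(0−8)) = ½·(-28 + 1 − 24) = -51/2.
[SQR] = ½·((1/4)·(8−1) + 1·(1−(17/4)) + 3·(17/4−8)) = ½·(7/4 − 13/4 − 45/4) = -51/8, so the P-coordinate is (-51/8)/(-51/2) = 1/4.
[PSR] = ½·((-4)·(17/4−1) + (1/4)·(1−0) + 3·(0−(17/4))) = ½·(-13 + 1/4 − 51/4) = -51/4, so the Q-coordinate is 1/2.
[PQS] = ½·((-4)·(8−(17/4)) + 1·(17/4−0) + (1/4)·(0−8)) = ½·(-15 + 17/4 − 2) = -51/8, so the R-coordinate is 1/4.
Check: 1/4 + 1/2 + 1/4 = 1.

(1/4, 1/2, 1/4)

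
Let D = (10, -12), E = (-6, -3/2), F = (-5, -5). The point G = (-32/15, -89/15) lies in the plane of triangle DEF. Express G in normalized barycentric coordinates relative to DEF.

(1/5, 2/15, 2/3)

Signed area of the reference triangle: [DEF] = ½·(10·(-3/2−(-5)) + (-6)·(-5−(-12)) + (-5)·(-12−(-3/2))) = ½·(35 − 42 + 105/2) = 91/4.
[GEF] = ½·((-32/15)·(-3/2−(-5)) + (-6)·(-5−(-89/15)) + (-5)·(-89/15−(-3/2))) = ½·(-112/15 − 28/5 + 133/6) = 91/20, so the D-coordinate is (91/20)/(91/4) = 1/5.
[DGF] = ½·(10·(-89/15−(-5)) + (-32/15)·(-5−(-12)) + (-5)·(-12−(-89/15))) = ½·(-28/3 − 224/15 + 91/3) = 91/30, so the E-coordinate is 2/15.
[DEG] = ½·(10·(-3/2−(-89/15)) + (-6)·(-89/15−(-12)) + (-32/15)·(-12−(-3/2))) = ½·(133/3 − 182/5 + 112/5) = 91/6, so the F-coordinate is 2/3.
Check: 1/5 + 2/15 + 2/3 = 1.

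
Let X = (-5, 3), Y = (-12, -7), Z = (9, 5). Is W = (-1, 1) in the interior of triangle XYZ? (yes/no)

yes

Barycentric coordinates of W: (2/7, 2/7, 3/7).
The three coordinates are positive, positive, positive; a point is interior exactly when all three are positive.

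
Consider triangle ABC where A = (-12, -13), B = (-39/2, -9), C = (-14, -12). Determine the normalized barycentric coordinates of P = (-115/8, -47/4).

Signed area of the reference triangle: [ABC] = ½·((-12)·(-9−(-12)) + (-39/2)·(-12−(-13)) + (-14)·(-13−(-9))) = ½·(-36 − 39/2 + 56) = 1/4.
[PBC] = ½·((-115/8)·(-9−(-12)) + (-39/2)·(-12−(-47/4)) + (-14)·(-47/4−(-9))) = ½·(-345/8 + 39/8 + 77/2) = 1/8, so the A-coordinate is (1/8)/(1/4) = 1/2.
[APC] = ½·((-12)·(-47/4−(-12)) + (-115/8)·(-12−(-13)) + (-14)·(-13−(-47/4))) = ½·(-3 − 115/8 + 35/2) = 1/16, so the B-coordinate is 1/4.
[ABP] = ½·((-12)·(-9−(-47/4)) + (-39/2)·(-47/4−(-13)) + (-115/8)·(-13−(-9))) = ½·(-33 − 195/8 + 115/2) = 1/16, so the C-coordinate is 1/4.
Check: 1/2 + 1/4 + 1/4 = 1.

(1/2, 1/4, 1/4)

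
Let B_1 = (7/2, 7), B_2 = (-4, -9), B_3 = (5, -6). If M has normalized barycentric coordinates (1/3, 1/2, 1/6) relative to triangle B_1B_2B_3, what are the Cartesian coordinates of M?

M = (1/3)·B_1 + (1/2)·B_2 + (1/6)·B_3.
x-coordinate: (1/3)·(7/2) + (1/2)·(-4) + (1/6)·5 = 0.
y-coordinate: (1/3)·7 + (1/2)·(-9) + (1/6)·(-6) = -19/6.

(0, -19/6)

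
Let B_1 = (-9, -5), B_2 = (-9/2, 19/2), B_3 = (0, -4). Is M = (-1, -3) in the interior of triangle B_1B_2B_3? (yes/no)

yes

Barycentric coordinates of M: (1/14, 5/63, 107/126).
The three coordinates are positive, positive, positive; a point is interior exactly when all three are positive.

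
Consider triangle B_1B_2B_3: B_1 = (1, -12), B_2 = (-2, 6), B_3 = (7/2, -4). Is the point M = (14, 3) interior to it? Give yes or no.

no

Barycentric coordinates of M: (-287/138, -133/138, 93/23).
The three coordinates are negative, negative, positive; a point is interior exactly when all three are positive.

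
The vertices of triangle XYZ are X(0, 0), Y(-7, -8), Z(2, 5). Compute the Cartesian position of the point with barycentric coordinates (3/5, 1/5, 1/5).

W = (3/5)·X + (1/5)·Y + (1/5)·Z.
x-coordinate: (3/5)·0 + (1/5)·(-7) + (1/5)·2 = -1.
y-coordinate: (3/5)·0 + (1/5)·(-8) + (1/5)·5 = -3/5.

(-1, -3/5)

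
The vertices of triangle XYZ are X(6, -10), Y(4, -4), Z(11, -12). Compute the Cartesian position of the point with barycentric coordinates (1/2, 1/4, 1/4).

W = (1/2)·X + (1/4)·Y + (1/4)·Z.
x-coordinate: (1/2)·6 + (1/4)·4 + (1/4)·11 = 27/4.
y-coordinate: (1/2)·(-10) + (1/4)·(-4) + (1/4)·(-12) = -9.

(27/4, -9)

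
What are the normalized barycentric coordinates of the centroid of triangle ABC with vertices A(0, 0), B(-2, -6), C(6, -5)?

(1/3, 1/3, 1/3)

The centroid is the average of the vertices, so each weight is 1/3.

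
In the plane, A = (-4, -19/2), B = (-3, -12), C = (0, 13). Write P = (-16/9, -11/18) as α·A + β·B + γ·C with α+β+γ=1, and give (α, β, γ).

Signed area of the reference triangle: [ABC] = ½·((-4)·(-12−13) + (-3)·(13−(-19/2)) + 0·(-19/2−(-12))) = ½·(100 − 135/2 + 0) = 65/4.
[PBC] = ½·((-16/9)·(-12−13) + (-3)·(13−(-11/18)) + 0·(-11/18−(-12))) = ½·(400/9 − 245/6 + 0) = 65/36, so the A-coordinate is (65/36)/(65/4) = 1/9.
[APC] = ½·((-4)·(-11/18−13) + (-16/9)·(13−(-19/2)) + 0·(-19/2−(-11/18))) = ½·(490/9 − 40 + 0) = 65/9, so the B-coordinate is 4/9.
[ABP] = ½·((-4)·(-12−(-11/18)) + (-3)·(-11/18−(-19/2)) + (-16/9)·(-19/2−(-12))) = ½·(410/9 − 80/3 − 40/9) = 65/9, so the C-coordinate is 4/9.
Check: 1/9 + 4/9 + 4/9 = 1.

(1/9, 4/9, 4/9)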